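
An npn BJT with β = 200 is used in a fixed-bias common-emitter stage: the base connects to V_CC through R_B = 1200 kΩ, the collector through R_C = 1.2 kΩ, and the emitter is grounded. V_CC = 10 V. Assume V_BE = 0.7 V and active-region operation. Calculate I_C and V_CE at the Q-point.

I_C ≈ 1.6 mA, V_CE ≈ 8.1 V

Base loop: V_CC = I_B·R_B + V_BE, so I_B = (10 − 0.7)/1200 kΩ = 0.00775 mA.
In the active region I_C = β·I_B = 200 × 0.00775 = 1.55 mA.
Collector loop: V_CE = V_CC − I_C·R_C = 10 − 1.55×1.2 = 8.14 V.
Since V_CE = 8.14 V > V_CE(sat) ≈ 0.2 V, the transistor is in the active region as assumed.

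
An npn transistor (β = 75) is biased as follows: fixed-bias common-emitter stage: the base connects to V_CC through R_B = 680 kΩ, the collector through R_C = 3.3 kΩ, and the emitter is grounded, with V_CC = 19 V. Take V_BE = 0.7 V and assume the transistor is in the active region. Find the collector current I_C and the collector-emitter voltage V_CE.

I_C ≈ 2 mA, V_CE ≈ 12 V

Base loop: V_CC = I_B·R_B + V_BE, so I_B = (19 − 0.7)/680 kΩ = 0.0269 mA.
In the active region I_C = β·I_B = 75 × 0.0269 = 2.02 mA.
Collector loop: V_CE = V_CC − I_C·R_C = 19 − 2.02×3.3 = 12.3 V.
Since V_CE = 12.3 V > V_CE(sat) ≈ 0.2 V, the transistor is in the active region as assumed.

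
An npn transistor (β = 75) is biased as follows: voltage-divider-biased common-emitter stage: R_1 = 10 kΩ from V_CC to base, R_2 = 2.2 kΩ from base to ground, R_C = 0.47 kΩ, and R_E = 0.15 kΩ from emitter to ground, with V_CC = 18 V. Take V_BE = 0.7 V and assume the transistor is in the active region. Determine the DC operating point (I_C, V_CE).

I_C ≈ 14 mA, V_CE ≈ 9 V

Thevenize the base divider: V_Th = V_CC·R_2/(R_1+R_2) = 18×2.2/12.2 = 3.25 V, R_Th = R_1‖R_2 = 1.8 kΩ.
Base-emitter loop: V_Th = I_B·R_Th + V_BE + (β+1)I_B·R_E, so I_B = (3.25 − 0.7) / (1.8 + 76×0.15) = 0.193 mA.
I_C = β·I_B = 75×0.193 = 14.5 mA, and I_E = (β+1)I_B = 14.7 mA.
V_CE = V_CC − I_C·R_C − I_E·R_E = 18 − 14.5×0.47 − 14.7×0.15 = 9 V.
V_CE = 9 V > 0.2 V confirms active-region operation.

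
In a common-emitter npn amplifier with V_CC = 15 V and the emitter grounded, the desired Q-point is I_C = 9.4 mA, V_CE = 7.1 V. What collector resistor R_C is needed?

R_C ≈ 0.84 kΩ

Collector loop: V_CC = I_C·R_C + V_CE.
R_C = (V_CC − V_CE)/I_C = (15 − 7.1)/9.4 = 0.84 kΩ.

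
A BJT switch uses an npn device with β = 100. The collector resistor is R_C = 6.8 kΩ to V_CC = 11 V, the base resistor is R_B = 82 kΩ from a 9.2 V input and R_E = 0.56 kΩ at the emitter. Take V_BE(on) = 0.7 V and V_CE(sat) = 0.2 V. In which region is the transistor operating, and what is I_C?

saturation; I_C ≈ 1.5 mA

Assume active: I_B = (9.2 − 0.7)/(82 + 101×0.56) = 0.0613 mA, I_C = β·I_B = 6.13 mA.
Then V_CE = 11 − 6.13×6.8 − 6.2×0.56 = -34.2 V < 0.2 V — the active assumption fails.
Re-solve with V_CE = 0.2 V. KCL at the emitter: V_E/R_E = (V_BB−0.7−V_E)/R_B + (V_CC−0.2−V_E)/R_C, giving V_E = 0.87 V.
I_C = (V_CC − 0.2 − V_E)/R_C = (10.8 − 0.87)/6.8 = 1.46 mA.
Check: I_B = (8.5 − 0.87)/82 = 0.0931 mA, and β·I_B = 9.31 mA > I_C, confirming saturation.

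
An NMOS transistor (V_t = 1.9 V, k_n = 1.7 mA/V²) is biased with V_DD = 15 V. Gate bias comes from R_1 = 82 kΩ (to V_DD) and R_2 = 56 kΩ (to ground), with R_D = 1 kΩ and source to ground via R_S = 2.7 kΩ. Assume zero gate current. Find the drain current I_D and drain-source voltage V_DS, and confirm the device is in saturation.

I_D ≈ 1.1 mA, V_DS ≈ 11 V

V_G = V_DD·R_2/(R_1+R_2) = 15×56/138 = 6.09 V.
Assume saturation: I_D = (k_n/2)(V_GS − V_t)² with V_GS = V_G − I_D·R_S = 6.09 − 2.7·I_D.
Substituting gives 6.2·I_D² − 20.2·I_D + 14.9 = 0, with roots I_D = 1.12 or 2.14 mA.
The root I_D = 2.14 mA gives V_GS = 0.314 V ≤ V_t, so take I_D = 1.12 mA.
Then V_GS = 3.05 V and V_DS = V_DD − I_D(R_D+R_S) = 15 − 1.12×3.7 = 10.8 V.
Saturation requires V_DS ≥ V_GS − V_t = 1.15 V; 10.8 ≥ 1.15 ✓.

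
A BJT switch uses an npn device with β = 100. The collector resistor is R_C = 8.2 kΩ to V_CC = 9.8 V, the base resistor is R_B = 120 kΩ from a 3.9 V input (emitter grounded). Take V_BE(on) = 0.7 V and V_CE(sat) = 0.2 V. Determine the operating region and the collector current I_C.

Assume active: I_B = (3.9 − 0.7)/120 = 0.0267 mA, giving I_C = β·I_B = 2.67 mA.
But then V_CE = 9.8 − 2.67×8.2 = -12.1 V < V_CE(sat) = 0.2 V — impossible in the active region.
So the transistor is saturated. With V_CE = 0.2 V, I_C = (V_CC − 0.2)/R_C = 9.6/8.2 = 1.17 mA.
Check: β·I_B = 2.67 mA > I_C = 1.17 mA, confirming saturation.

saturation; I_C ≈ 1.2 mA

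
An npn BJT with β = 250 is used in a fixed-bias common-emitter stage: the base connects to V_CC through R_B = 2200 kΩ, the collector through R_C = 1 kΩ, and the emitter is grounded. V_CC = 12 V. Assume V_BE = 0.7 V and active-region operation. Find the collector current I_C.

Base loop: V_CC = I_B·R_B + V_BE, so I_B = (12 − 0.7)/2200 kΩ = 0.00514 mA.
In the active region I_C = β·I_B = 250 × 0.00514 = 1.28 mA.
Collector loop: V_CE = V_CC − I_C·R_C = 12 − 1.28×1 = 10.7 V.
Since V_CE = 10.7 V > V_CE(sat) ≈ 0.2 V, the transistor is in the active region as assumed.

I_C ≈ 1.3 mA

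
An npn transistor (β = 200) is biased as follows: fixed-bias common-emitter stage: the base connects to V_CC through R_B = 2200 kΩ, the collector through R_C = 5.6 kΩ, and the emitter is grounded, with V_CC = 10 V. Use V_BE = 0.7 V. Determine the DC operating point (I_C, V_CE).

I_C ≈ 0.85 mA, V_CE ≈ 5.3 V

Base loop: V_CC = I_B·R_B + V_BE, so I_B = (10 − 0.7)/2200 kΩ = 0.00423 mA.
In the active region I_C = β·I_B = 200 × 0.00423 = 0.845 mA.
Collector loop: V_CE = V_CC − I_C·R_C = 10 − 0.845×5.6 = 5.27 V.
Since V_CE = 5.27 V > V_CE(sat) ≈ 0.2 V, the transistor is in the active region as assumed.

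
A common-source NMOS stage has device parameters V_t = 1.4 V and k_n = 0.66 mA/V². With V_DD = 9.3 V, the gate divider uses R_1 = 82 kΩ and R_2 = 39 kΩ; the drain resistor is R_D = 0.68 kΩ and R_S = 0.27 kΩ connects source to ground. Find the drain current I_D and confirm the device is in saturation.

V_G = V_DD·R_2/(R_1+R_2) = 9.3×39/121 = 3 V.
Assume saturation: I_D = (k_n/2)(V_GS − V_t)² with V_GS = V_G − I_D·R_S = 3 − 0.27·I_D.
Substituting gives 0.0241·I_D² − 1.28·I_D + 0.842 = 0, with roots I_D = 0.664 or 52.7 mA.
The root I_D = 52.7 mA gives V_GS = -11.2 V ≤ V_t, so take I_D = 0.664 mA.
Then V_GS = 2.82 V and V_DS = V_DD − I_D(R_D+R_S) = 9.3 − 0.664×0.95 = 8.67 V.
Saturation requires V_DS ≥ V_GS − V_t = 1.42 V; 8.67 ≥ 1.42 ✓.

I_D ≈ 0.66 mA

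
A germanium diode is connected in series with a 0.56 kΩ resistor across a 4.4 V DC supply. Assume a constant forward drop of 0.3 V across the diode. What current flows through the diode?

KVL around the loop: 4.4 = V_D + I·R = 0.3 + I × 0.56 kΩ.
So I = (4.4 − 0.3) / 0.56 kΩ = 4.1 / 0.56 = 7.32 mA.

I ≈ 7.3 mA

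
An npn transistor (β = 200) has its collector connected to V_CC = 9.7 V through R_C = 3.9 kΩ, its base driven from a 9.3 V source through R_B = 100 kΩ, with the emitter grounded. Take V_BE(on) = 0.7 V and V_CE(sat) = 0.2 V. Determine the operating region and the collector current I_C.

saturation; I_C ≈ 2.4 mA

Assume active: I_B = (9.3 − 0.7)/100 = 0.086 mA, giving I_C = β·I_B = 17.2 mA.
But then V_CE = 9.7 − 17.2×3.9 = -57.4 V < V_CE(sat) = 0.2 V — impossible in the active region.
So the transistor is saturated. With V_CE = 0.2 V, I_C = (V_CC − 0.2)/R_C = 9.5/3.9 = 2.44 mA.
Check: β·I_B = 17.2 mA > I_C = 2.44 mA, confirming saturation.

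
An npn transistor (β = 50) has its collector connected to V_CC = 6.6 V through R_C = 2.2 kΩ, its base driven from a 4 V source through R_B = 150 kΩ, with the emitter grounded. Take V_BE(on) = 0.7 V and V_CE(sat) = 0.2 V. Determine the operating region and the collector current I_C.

active; I_C ≈ 1.1 mA

Assume active. Base-emitter loop: I_B = (V_BB − V_BE)/R_B = (4 − 0.7)/150 = 0.022 mA.
I_C = β·I_B = 50×0.022 = 1.1 mA.
V_CE = V_CC − I_C·R_C = 6.6 − 1.1×2.2 = 4.18 V > V_CE(sat), so the active-region assumption holds.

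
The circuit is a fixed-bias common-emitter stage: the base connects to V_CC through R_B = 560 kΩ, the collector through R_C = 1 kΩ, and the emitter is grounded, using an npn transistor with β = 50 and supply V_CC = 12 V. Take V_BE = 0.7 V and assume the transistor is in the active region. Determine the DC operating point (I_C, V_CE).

I_C ≈ 1 mA, V_CE ≈ 11 V

Base loop: V_CC = I_B·R_B + V_BE, so I_B = (12 − 0.7)/560 kΩ = 0.0202 mA.
In the active region I_C = β·I_B = 50 × 0.0202 = 1.01 mA.
Collector loop: V_CE = V_CC − I_C·R_C = 12 − 1.01×1 = 11 V.
Since V_CE = 11 V > V_CE(sat) ≈ 0.2 V, the transistor is in the active region as assumed.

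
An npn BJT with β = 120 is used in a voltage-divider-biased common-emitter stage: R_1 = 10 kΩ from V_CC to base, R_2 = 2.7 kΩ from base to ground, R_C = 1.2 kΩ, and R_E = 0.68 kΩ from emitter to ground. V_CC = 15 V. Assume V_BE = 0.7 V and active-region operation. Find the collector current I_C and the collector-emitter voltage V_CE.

I_C ≈ 3.5 mA, V_CE ≈ 8.3 V

Thevenize the base divider: V_Th = V_CC·R_2/(R_1+R_2) = 15×2.7/12.7 = 3.19 V, R_Th = R_1‖R_2 = 2.13 kΩ.
Base-emitter loop: V_Th = I_B·R_Th + V_BE + (β+1)I_B·R_E, so I_B = (3.19 − 0.7) / (2.13 + 121×0.68) = 0.0295 mA.
I_C = β·I_B = 120×0.0295 = 3.54 mA, and I_E = (β+1)I_B = 3.57 mA.
V_CE = V_CC − I_C·R_C − I_E·R_E = 15 − 3.54×1.2 − 3.57×0.68 = 8.33 V.
V_CE = 8.33 V > 0.2 V confirms active-region operation.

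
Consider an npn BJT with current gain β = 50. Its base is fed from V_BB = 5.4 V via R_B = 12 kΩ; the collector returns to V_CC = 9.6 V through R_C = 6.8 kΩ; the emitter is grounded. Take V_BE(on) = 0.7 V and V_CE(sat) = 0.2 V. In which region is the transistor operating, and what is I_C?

Assume active: I_B = (5.4 − 0.7)/12 = 0.392 mA, giving I_C = β·I_B = 19.6 mA.
But then V_CE = 9.6 − 19.6×6.8 = -124 V < V_CE(sat) = 0.2 V — impossible in the active region.
So the transistor is saturated. With V_CE = 0.2 V, I_C = (V_CC − 0.2)/R_C = 9.4/6.8 = 1.38 mA.
Check: β·I_B = 19.6 mA > I_C = 1.38 mA, confirming saturation.

saturation; I_C ≈ 1.4 mA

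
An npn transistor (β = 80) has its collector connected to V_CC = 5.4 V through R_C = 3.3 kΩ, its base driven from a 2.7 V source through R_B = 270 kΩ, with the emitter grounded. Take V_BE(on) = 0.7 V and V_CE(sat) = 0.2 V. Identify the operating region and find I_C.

Assume active. Base-emitter loop: I_B = (V_BB − V_BE)/R_B = (2.7 − 0.7)/270 = 0.00741 mA.
I_C = β·I_B = 80×0.00741 = 0.593 mA.
V_CE = V_CC − I_C·R_C = 5.4 − 0.593×3.3 = 3.44 V > V_CE(sat), so the active-region assumption holds.

active; I_C ≈ 0.59 mA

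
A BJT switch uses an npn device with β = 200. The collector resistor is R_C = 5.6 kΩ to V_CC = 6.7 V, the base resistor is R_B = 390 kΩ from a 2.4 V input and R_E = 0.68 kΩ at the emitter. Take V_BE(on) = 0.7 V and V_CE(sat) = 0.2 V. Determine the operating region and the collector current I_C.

Assume active. Base-emitter loop: I_B = (V_BB − V_BE)/(R_B + (β+1)R_E) = (2.4 − 0.7)/(390 + 201×0.68) = 0.00323 mA.
I_C = β·I_B = 200×0.00323 = 0.646 mA.
V_CE = V_CC − I_C·R_C − I_E·R_E = 6.7 − 0.646×5.6 − 0.649×0.68 = 2.64 V > V_CE(sat), so the active-region assumption holds.

active; I_C ≈ 0.65 mA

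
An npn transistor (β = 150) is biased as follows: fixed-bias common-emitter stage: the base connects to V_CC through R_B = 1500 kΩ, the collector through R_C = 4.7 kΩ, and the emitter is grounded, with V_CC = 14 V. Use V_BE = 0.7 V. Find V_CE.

V_CE ≈ 7.7 V

Base loop: V_CC = I_B·R_B + V_BE, so I_B = (14 − 0.7)/1500 kΩ = 0.00887 mA.
In the active region I_C = β·I_B = 150 × 0.00887 = 1.33 mA.
Collector loop: V_CE = V_CC − I_C·R_C = 14 − 1.33×4.7 = 7.75 V.
Since V_CE = 7.75 V > V_CE(sat) ≈ 0.2 V, the transistor is in the active region as assumed.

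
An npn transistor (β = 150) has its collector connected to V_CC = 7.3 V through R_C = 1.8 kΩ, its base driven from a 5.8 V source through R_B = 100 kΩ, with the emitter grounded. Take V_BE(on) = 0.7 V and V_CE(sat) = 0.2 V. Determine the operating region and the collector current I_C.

saturation; I_C ≈ 3.9 mA

Assume active: I_B = (5.8 − 0.7)/100 = 0.051 mA, giving I_C = β·I_B = 7.65 mA.
But then V_CE = 7.3 − 7.65×1.8 = -6.47 V < V_CE(sat) = 0.2 V — impossible in the active region.
So the transistor is saturated. With V_CE = 0.2 V, I_C = (V_CC − 0.2)/R_C = 7.1/1.8 = 3.94 mA.
Check: β·I_B = 7.65 mA > I_C = 3.94 mA, confirming saturation.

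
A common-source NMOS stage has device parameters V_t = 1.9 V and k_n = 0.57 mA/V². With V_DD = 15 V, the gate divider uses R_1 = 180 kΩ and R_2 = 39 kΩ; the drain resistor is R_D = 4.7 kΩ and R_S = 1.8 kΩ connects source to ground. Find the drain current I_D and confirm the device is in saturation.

I_D ≈ 0.1 mA

V_G = V_DD·R_2/(R_1+R_2) = 15×39/219 = 2.67 V.
Assume saturation: I_D = (k_n/2)(V_GS − V_t)² with V_GS = V_G − I_D·R_S = 2.67 − 1.8·I_D.
Substituting gives 0.923·I_D² − 1.79·I_D + 0.17 = 0, with roots I_D = 0.0998 or 1.84 mA.
The root I_D = 1.84 mA gives V_GS = -0.641 V ≤ V_t, so take I_D = 0.0998 mA.
Then V_GS = 2.49 V and V_DS = V_DD − I_D(R_D+R_S) = 15 − 0.0998×6.5 = 14.4 V.
Saturation requires V_DS ≥ V_GS − V_t = 0.592 V; 14.4 ≥ 0.592 ✓.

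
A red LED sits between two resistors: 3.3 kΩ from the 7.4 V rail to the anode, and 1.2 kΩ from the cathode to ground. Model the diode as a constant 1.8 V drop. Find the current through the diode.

I ≈ 1.2 mA

The two resistors are in series with the diode, so KVL gives 7.4 = I·3.3 + 1.8 + I·1.2.
I = (7.4 − 1.8) / (3.3 + 1.2) kΩ = 5.6 / 4.5 = 1.24 mA.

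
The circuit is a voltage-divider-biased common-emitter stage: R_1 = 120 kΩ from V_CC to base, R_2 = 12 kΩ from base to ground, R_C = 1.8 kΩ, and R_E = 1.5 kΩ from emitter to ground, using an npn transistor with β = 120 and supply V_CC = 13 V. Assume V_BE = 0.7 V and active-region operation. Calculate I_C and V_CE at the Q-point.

Thevenize the base divider: V_Th = V_CC·R_2/(R_1+R_2) = 13×12/132 = 1.18 V, R_Th = R_1‖R_2 = 10.9 kΩ.
Base-emitter loop: V_Th = I_B·R_Th + V_BE + (β+1)I_B·R_E, so I_B = (1.18 − 0.7) / (10.9 + 121×1.5) = 0.0025 mA.
I_C = β·I_B = 120×0.0025 = 0.3 mA, and I_E = (β+1)I_B = 0.303 mA.
V_CE = V_CC − I_C·R_C − I_E·R_E = 13 − 0.3×1.8 − 0.303×1.5 = 12 V.
V_CE = 12 V > 0.2 V confirms active-region operation.

I_C ≈ 0.3 mA, V_CE ≈ 12 V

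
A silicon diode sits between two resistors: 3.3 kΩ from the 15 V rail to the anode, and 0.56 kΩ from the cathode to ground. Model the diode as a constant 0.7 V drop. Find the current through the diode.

I ≈ 3.7 mA

The two resistors are in series with the diode, so KVL gives 15 = I·3.3 + 0.7 + I·0.56.
I = (15 − 0.7) / (3.3 + 0.56) kΩ = 14.3 / 3.86 = 3.7 mA.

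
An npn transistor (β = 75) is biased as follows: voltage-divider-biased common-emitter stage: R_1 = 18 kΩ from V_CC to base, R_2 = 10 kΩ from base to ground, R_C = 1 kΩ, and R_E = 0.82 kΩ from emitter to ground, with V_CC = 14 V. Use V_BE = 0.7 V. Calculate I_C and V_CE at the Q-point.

Thevenize the base divider: V_Th = V_CC·R_2/(R_1+R_2) = 14×10/28 = 5 V, R_Th = R_1‖R_2 = 6.43 kΩ.
Base-emitter loop: V_Th = I_B·R_Th + V_BE + (β+1)I_B·R_E, so I_B = (5 − 0.7) / (6.43 + 76×0.82) = 0.0625 mA.
I_C = β·I_B = 75×0.0625 = 4.69 mA, and I_E = (β+1)I_B = 4.75 mA.
V_CE = V_CC − I_C·R_C − I_E·R_E = 14 − 4.69×1 − 4.75×0.82 = 5.41 V.
V_CE = 5.41 V > 0.2 V confirms active-region operation.

I_C ≈ 4.7 mA, V_CE ≈ 5.4 V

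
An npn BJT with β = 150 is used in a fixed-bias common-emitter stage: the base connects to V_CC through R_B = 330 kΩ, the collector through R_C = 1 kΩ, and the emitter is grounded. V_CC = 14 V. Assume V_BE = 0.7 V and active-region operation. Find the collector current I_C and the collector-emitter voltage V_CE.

I_C ≈ 6 mA, V_CE ≈ 8 V

Base loop: V_CC = I_B·R_B + V_BE, so I_B = (14 − 0.7)/330 kΩ = 0.0403 mA.
In the active region I_C = β·I_B = 150 × 0.0403 = 6.05 mA.
Collector loop: V_CE = V_CC − I_C·R_C = 14 − 6.05×1 = 7.95 V.
Since V_CE = 7.95 V > V_CE(sat) ≈ 0.2 V, the transistor is in the active region as assumed.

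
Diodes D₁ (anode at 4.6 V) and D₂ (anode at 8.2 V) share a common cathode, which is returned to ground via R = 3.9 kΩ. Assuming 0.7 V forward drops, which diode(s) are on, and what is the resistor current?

Assume both conduct. Then node N would need to be at both 4.6−0.7 = 3.9 V and 8.2−0.7 = 7.5 V, which is impossible.
Assume only D₂ conducts: V_N = 8.2 − 0.7 = 7.5 V, so I_R = 7.5/3.9 = 1.92 mA.
Check D₁: its anode-to-cathode voltage is 4.6 − 7.5 = -2.9 V < 0.7 V, so it is off. The assumption is consistent.

Only D₂ conducts; I_R ≈ 1.9 mA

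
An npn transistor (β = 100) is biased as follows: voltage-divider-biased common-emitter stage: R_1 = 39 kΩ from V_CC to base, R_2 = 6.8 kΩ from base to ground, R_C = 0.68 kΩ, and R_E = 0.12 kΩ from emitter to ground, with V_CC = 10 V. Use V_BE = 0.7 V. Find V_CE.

Thevenize the base divider: V_Th = V_CC·R_2/(R_1+R_2) = 10×6.8/45.8 = 1.48 V, R_Th = R_1‖R_2 = 5.79 kΩ.
Base-emitter loop: V_Th = I_B·R_Th + V_BE + (β+1)I_B·R_E, so I_B = (1.48 − 0.7) / (5.79 + 101×0.12) = 0.0438 mA.
I_C = β·I_B = 100×0.0438 = 4.38 mA, and I_E = (β+1)I_B = 4.43 mA.
V_CE = V_CC − I_C·R_C − I_E·R_E = 10 − 4.38×0.68 − 4.43×0.12 = 6.49 V.
V_CE = 6.49 V > 0.2 V confirms active-region operation.

V_CE ≈ 6.5 V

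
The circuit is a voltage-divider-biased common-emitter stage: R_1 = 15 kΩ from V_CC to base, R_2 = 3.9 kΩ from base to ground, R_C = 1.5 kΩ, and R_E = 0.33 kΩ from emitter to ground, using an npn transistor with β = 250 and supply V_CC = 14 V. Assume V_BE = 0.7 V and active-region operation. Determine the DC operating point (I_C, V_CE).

I_C ≈ 6.4 mA, V_CE ≈ 2.3 V

Thevenize the base divider: V_Th = V_CC·R_2/(R_1+R_2) = 14×3.9/18.9 = 2.89 V, R_Th = R_1‖R_2 = 3.1 kΩ.
Base-emitter loop: V_Th = I_B·R_Th + V_BE + (β+1)I_B·R_E, so I_B = (2.89 − 0.7) / (3.1 + 251×0.33) = 0.0255 mA.
I_C = β·I_B = 250×0.0255 = 6.37 mA, and I_E = (β+1)I_B = 6.39 mA.
V_CE = V_CC − I_C·R_C − I_E·R_E = 14 − 6.37×1.5 − 6.39×0.33 = 2.34 V.
V_CE = 2.34 V > 0.2 V confirms active-region operation.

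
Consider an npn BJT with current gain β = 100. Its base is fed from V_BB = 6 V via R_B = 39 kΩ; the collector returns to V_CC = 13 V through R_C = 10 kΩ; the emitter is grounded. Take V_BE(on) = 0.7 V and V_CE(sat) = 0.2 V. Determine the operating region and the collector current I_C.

Assume active: I_B = (6 − 0.7)/39 = 0.136 mA, giving I_C = β·I_B = 13.6 mA.
But then V_CE = 13 − 13.6×10 = -123 V < V_CE(sat) = 0.2 V — impossible in the active region.
So the transistor is saturated. With V_CE = 0.2 V, I_C = (V_CC − 0.2)/R_C = 12.8/10 = 1.28 mA.
Check: β·I_B = 13.6 mA > I_C = 1.28 mA, confirming saturation.

saturation; I_C ≈ 1.3 mA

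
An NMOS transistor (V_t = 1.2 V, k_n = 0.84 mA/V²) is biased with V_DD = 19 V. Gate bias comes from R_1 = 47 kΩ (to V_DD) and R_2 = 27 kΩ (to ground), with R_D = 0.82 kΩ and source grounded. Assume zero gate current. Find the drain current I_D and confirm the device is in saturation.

I_D ≈ 14 mA

V_G = V_DD·R_2/(R_1+R_2) = 19×27/74 = 6.93 V. With the source grounded, V_GS = V_G = 6.93 V.
Assume saturation: I_D = (k_n/2)(V_GS − V_t)² = (0.84/2)×(6.93 − 1.2)² = 0.42×5.73² = 13.8 mA.
V_DS = V_DD − I_D·R_D = 19 − 13.8×0.82 = 7.68 V.
Saturation requires V_DS ≥ V_GS − V_t = 5.73 V; 7.68 ≥ 5.73 ✓.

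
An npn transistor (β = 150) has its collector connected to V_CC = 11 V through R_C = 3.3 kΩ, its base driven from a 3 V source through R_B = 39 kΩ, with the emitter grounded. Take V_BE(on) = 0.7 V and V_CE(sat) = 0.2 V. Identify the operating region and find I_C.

saturation; I_C ≈ 3.3 mA

Assume active: I_B = (3 − 0.7)/39 = 0.059 mA, giving I_C = β·I_B = 8.85 mA.
But then V_CE = 11 − 8.85×3.3 = -18.2 V < V_CE(sat) = 0.2 V — impossible in the active region.
So the transistor is saturated. With V_CE = 0.2 V, I_C = (V_CC − 0.2)/R_C = 10.8/3.3 = 3.27 mA.
Check: β·I_B = 8.85 mA > I_C = 3.27 mA, confirming saturation.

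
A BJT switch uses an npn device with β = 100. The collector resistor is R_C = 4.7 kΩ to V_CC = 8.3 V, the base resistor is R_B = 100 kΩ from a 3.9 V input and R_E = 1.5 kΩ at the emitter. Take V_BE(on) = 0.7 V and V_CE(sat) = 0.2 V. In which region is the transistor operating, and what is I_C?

Assume active. Base-emitter loop: I_B = (V_BB − V_BE)/(R_B + (β+1)R_E) = (3.9 − 0.7)/(100 + 101×1.5) = 0.0127 mA.
I_C = β·I_B = 100×0.0127 = 1.27 mA.
V_CE = V_CC − I_C·R_C − I_E·R_E = 8.3 − 1.27×4.7 − 1.29×1.5 = 0.392 V > V_CE(sat), so the active-region assumption holds.

active; I_C ≈ 1.3 mA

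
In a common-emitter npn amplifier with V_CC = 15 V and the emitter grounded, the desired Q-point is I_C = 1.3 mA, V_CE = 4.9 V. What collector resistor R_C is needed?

Collector loop: V_CC = I_C·R_C + V_CE.
R_C = (V_CC − V_CE)/I_C = (15 − 4.9)/1.3 = 7.77 kΩ.

R_C ≈ 7.8 kΩ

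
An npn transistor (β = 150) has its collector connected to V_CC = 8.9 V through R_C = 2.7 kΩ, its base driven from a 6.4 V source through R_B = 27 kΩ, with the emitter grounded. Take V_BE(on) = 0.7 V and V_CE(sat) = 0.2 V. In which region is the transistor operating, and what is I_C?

saturation; I_C ≈ 3.2 mA

Assume active: I_B = (6.4 − 0.7)/27 = 0.211 mA, giving I_C = β·I_B = 31.7 mA.
But then V_CE = 8.9 − 31.7×2.7 = -76.6 V < V_CE(sat) = 0.2 V — impossible in the active region.
So the transistor is saturated. With V_CE = 0.2 V, I_C = (V_CC − 0.2)/R_C = 8.7/2.7 = 3.22 mA.
Check: β·I_B = 31.7 mA > I_C = 3.22 mA, confirming saturation.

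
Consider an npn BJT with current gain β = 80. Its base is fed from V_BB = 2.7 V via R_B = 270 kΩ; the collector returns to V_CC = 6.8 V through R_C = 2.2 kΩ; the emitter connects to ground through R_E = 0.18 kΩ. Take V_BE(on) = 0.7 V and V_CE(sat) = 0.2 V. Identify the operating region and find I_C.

active; I_C ≈ 0.56 mA

Assume active. Base-emitter loop: I_B = (V_BB − V_BE)/(R_B + (β+1)R_E) = (2.7 − 0.7)/(270 + 81×0.18) = 0.00703 mA.
I_C = β·I_B = 80×0.00703 = 0.562 mA.
V_CE = V_CC − I_C·R_C − I_E·R_E = 6.8 − 0.562×2.2 − 0.569×0.18 = 5.46 V > V_CE(sat), so the active-region assumption holds.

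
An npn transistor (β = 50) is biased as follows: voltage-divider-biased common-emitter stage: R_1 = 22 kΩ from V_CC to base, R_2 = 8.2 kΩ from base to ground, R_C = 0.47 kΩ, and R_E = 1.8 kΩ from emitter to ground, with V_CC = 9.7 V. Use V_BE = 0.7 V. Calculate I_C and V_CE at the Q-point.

Thevenize the base divider: V_Th = V_CC·R_2/(R_1+R_2) = 9.7×8.2/30.2 = 2.63 V, R_Th = R_1‖R_2 = 5.97 kΩ.
Base-emitter loop: V_Th = I_B·R_Th + V_BE + (β+1)I_B·R_E, so I_B = (2.63 − 0.7) / (5.97 + 51×1.8) = 0.0198 mA.
I_C = β·I_B = 50×0.0198 = 0.989 mA, and I_E = (β+1)I_B = 1.01 mA.
V_CE = V_CC − I_C·R_C − I_E·R_E = 9.7 − 0.989×0.47 − 1.01×1.8 = 7.42 V.
V_CE = 7.42 V > 0.2 V confirms active-region operation.

I_C ≈ 0.99 mA, V_CE ≈ 7.4 V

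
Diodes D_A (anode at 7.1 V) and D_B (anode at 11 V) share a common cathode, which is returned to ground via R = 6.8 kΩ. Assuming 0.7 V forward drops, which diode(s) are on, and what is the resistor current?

Assume both conduct. Then node N would need to be at both 7.1−0.7 = 6.4 V and 11−0.7 = 10.3 V, which is impossible.
Assume only D_B conducts: V_N = 11 − 0.7 = 10.3 V, so I_R = 10.3/6.8 = 1.51 mA.
Check D_A: its anode-to-cathode voltage is 7.1 − 10.3 = -3.2 V < 0.7 V, so it is off. The assumption is consistent.

Only D_B conducts; I_R ≈ 1.5 mA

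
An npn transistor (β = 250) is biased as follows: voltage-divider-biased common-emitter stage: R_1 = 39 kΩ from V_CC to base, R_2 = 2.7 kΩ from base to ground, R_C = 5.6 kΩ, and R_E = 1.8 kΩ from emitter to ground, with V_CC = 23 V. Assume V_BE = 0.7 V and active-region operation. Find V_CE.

Thevenize the base divider: V_Th = V_CC·R_2/(R_1+R_2) = 23×2.7/41.7 = 1.49 V, R_Th = R_1‖R_2 = 2.53 kΩ.
Base-emitter loop: V_Th = I_B·R_Th + V_BE + (β+1)I_B·R_E, so I_B = (1.49 − 0.7) / (2.53 + 251×1.8) = 0.00174 mA.
I_C = β·I_B = 250×0.00174 = 0.434 mA, and I_E = (β+1)I_B = 0.436 mA.
V_CE = V_CC − I_C·R_C − I_E·R_E = 23 − 0.434×5.6 − 0.436×1.8 = 19.8 V.
V_CE = 19.8 V > 0.2 V confirms active-region operation.

V_CE ≈ 20 V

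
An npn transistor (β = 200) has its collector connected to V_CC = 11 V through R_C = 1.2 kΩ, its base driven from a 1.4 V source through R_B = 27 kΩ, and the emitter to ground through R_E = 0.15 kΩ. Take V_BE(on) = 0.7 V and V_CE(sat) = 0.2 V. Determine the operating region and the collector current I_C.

active; I_C ≈ 2.4 mA

Assume active. Base-emitter loop: I_B = (V_BB − V_BE)/(R_B + (β+1)R_E) = (1.4 − 0.7)/(27 + 201×0.15) = 0.0122 mA.
I_C = β·I_B = 200×0.0122 = 2.45 mA.
V_CE = V_CC − I_C·R_C − I_E·R_E = 11 − 2.45×1.2 − 2.46×0.15 = 7.69 V > V_CE(sat), so the active-region assumption holds.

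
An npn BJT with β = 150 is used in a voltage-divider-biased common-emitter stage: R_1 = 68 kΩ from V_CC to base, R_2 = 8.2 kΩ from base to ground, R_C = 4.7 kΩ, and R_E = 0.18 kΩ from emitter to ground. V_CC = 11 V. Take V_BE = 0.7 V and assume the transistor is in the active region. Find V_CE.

Thevenize the base divider: V_Th = V_CC·R_2/(R_1+R_2) = 11×8.2/76.2 = 1.18 V, R_Th = R_1‖R_2 = 7.32 kΩ.
Base-emitter loop: V_Th = I_B·R_Th + V_BE + (β+1)I_B·R_E, so I_B = (1.18 − 0.7) / (7.32 + 151×0.18) = 0.014 mA.
I_C = β·I_B = 150×0.014 = 2.1 mA, and I_E = (β+1)I_B = 2.12 mA.
V_CE = V_CC − I_C·R_C − I_E·R_E = 11 − 2.1×4.7 − 2.12×0.18 = 0.733 V.
V_CE = 0.733 V > 0.2 V confirms active-region operation.

V_CE ≈ 0.73 V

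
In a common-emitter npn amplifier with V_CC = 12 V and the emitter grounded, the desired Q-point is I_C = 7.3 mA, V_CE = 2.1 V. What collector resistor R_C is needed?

R_C ≈ 1.4 kΩ

Collector loop: V_CC = I_C·R_C + V_CE.
R_C = (V_CC − V_CE)/I_C = (12 − 2.1)/7.3 = 1.36 kΩ.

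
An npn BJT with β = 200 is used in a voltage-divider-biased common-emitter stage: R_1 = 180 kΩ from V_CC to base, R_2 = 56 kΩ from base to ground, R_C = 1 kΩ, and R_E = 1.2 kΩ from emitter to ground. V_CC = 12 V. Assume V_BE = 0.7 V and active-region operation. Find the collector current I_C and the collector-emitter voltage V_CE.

Thevenize the base divider: V_Th = V_CC·R_2/(R_1+R_2) = 12×56/236 = 2.85 V, R_Th = R_1‖R_2 = 42.7 kΩ.
Base-emitter loop: V_Th = I_B·R_Th + V_BE + (β+1)I_B·R_E, so I_B = (2.85 − 0.7) / (42.7 + 201×1.2) = 0.00756 mA.
I_C = β·I_B = 200×0.00756 = 1.51 mA, and I_E = (β+1)I_B = 1.52 mA.
V_CE = V_CC − I_C·R_C − I_E·R_E = 12 − 1.51×1 − 1.52×1.2 = 8.66 V.
V_CE = 8.66 V > 0.2 V confirms active-region operation.

I_C ≈ 1.5 mA, V_CE ≈ 8.7 V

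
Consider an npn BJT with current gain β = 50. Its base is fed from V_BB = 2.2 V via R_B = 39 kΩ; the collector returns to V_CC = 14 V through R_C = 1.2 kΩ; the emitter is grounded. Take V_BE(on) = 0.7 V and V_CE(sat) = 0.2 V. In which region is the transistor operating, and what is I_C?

Assume active. Base-emitter loop: I_B = (V_BB − V_BE)/R_B = (2.2 − 0.7)/39 = 0.0385 mA.
I_C = β·I_B = 50×0.0385 = 1.92 mA.
V_CE = V_CC − I_C·R_C = 14 − 1.92×1.2 = 11.7 V > V_CE(sat), so the active-region assumption holds.

active; I_C ≈ 1.9 mA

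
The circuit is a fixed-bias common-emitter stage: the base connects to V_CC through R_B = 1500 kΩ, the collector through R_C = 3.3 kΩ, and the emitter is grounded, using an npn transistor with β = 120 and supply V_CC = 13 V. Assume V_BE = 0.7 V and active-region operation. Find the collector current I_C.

I_C ≈ 0.98 mA

Base loop: V_CC = I_B·R_B + V_BE, so I_B = (13 − 0.7)/1500 kΩ = 0.0082 mA.
In the active region I_C = β·I_B = 120 × 0.0082 = 0.984 mA.
Collector loop: V_CE = V_CC − I_C·R_C = 13 − 0.984×3.3 = 9.75 V.
Since V_CE = 9.75 V > V_CE(sat) ≈ 0.2 V, the transistor is in the active region as assumed.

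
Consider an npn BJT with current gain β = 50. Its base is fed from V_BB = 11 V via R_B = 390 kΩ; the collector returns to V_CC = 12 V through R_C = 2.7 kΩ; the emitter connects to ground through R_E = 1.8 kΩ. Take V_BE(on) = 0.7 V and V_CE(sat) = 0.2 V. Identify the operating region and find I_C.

Assume active. Base-emitter loop: I_B = (V_BB − V_BE)/(R_B + (β+1)R_E) = (11 − 0.7)/(390 + 51×1.8) = 0.0214 mA.
I_C = β·I_B = 50×0.0214 = 1.07 mA.
V_CE = V_CC − I_C·R_C − I_E·R_E = 12 − 1.07×2.7 − 1.09×1.8 = 7.15 V > V_CE(sat), so the active-region assumption holds.

active; I_C ≈ 1.1 mA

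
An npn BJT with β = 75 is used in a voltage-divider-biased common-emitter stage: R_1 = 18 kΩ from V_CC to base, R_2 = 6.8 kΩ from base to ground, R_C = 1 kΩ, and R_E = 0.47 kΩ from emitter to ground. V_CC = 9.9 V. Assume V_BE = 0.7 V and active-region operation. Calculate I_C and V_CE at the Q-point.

I_C ≈ 3.7 mA, V_CE ≈ 4.4 V

Thevenize the base divider: V_Th = V_CC·R_2/(R_1+R_2) = 9.9×6.8/24.8 = 2.71 V, R_Th = R_1‖R_2 = 4.94 kΩ.
Base-emitter loop: V_Th = I_B·R_Th + V_BE + (β+1)I_B·R_E, so I_B = (2.71 − 0.7) / (4.94 + 76×0.47) = 0.0496 mA.
I_C = β·I_B = 75×0.0496 = 3.72 mA, and I_E = (β+1)I_B = 3.77 mA.
V_CE = V_CC − I_C·R_C − I_E·R_E = 9.9 − 3.72×1 − 3.77×0.47 = 4.41 V.
V_CE = 4.41 V > 0.2 V confirms active-region operation.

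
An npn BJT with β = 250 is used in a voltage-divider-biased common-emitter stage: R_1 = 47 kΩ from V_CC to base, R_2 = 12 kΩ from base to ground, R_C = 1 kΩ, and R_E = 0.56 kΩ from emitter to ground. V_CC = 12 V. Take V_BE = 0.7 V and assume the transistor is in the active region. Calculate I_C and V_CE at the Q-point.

Thevenize the base divider: V_Th = V_CC·R_2/(R_1+R_2) = 12×12/59 = 2.44 V, R_Th = R_1‖R_2 = 9.56 kΩ.
Base-emitter loop: V_Th = I_B·R_Th + V_BE + (β+1)I_B·R_E, so I_B = (2.44 − 0.7) / (9.56 + 251×0.56) = 0.0116 mA.
I_C = β·I_B = 250×0.0116 = 2.9 mA, and I_E = (β+1)I_B = 2.91 mA.
V_CE = V_CC − I_C·R_C − I_E·R_E = 12 − 2.9×1 − 2.91×0.56 = 7.47 V.
V_CE = 7.47 V > 0.2 V confirms active-region operation.

I_C ≈ 2.9 mA, V_CE ≈ 7.5 V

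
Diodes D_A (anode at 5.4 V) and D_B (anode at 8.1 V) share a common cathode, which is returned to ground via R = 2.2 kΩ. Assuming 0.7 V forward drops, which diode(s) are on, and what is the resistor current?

Assume both conduct. Then node N would need to be at both 5.4−0.7 = 4.7 V and 8.1−0.7 = 7.4 V, which is impossible.
Assume only D_B conducts: V_N = 8.1 − 0.7 = 7.4 V, so I_R = 7.4/2.2 = 3.36 mA.
Check D_A: its anode-to-cathode voltage is 5.4 − 7.4 = -2 V < 0.7 V, so it is off. The assumption is consistent.

Only D_B conducts; I_R ≈ 3.4 mA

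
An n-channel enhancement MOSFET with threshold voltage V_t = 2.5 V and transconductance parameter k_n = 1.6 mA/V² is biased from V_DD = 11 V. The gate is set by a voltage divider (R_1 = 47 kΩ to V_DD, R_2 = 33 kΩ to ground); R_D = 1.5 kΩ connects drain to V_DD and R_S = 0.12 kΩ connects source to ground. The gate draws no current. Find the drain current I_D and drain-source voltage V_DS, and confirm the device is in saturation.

V_G = V_DD·R_2/(R_1+R_2) = 11×33/80 = 4.54 V.
Assume saturation: I_D = (k_n/2)(V_GS − V_t)² with V_GS = V_G − I_D·R_S = 4.54 − 0.12·I_D.
Substituting gives 0.0115·I_D² − 1.39·I_D + 3.32 = 0, with roots I_D = 2.44 or 118 mA.
The root I_D = 118 mA gives V_GS = -9.66 V ≤ V_t, so take I_D = 2.44 mA.
Then V_GS = 4.25 V and V_DS = V_DD − I_D(R_D+R_S) = 11 − 2.44×1.62 = 7.05 V.
Saturation requires V_DS ≥ V_GS − V_t = 1.75 V; 7.05 ≥ 1.75 ✓.

I_D ≈ 2.4 mA, V_DS ≈ 7.1 V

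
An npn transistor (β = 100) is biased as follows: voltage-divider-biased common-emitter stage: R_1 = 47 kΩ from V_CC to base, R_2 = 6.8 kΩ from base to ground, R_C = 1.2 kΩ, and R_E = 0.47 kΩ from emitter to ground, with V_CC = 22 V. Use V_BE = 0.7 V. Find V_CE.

V_CE ≈ 15 V

Thevenize the base divider: V_Th = V_CC·R_2/(R_1+R_2) = 22×6.8/53.8 = 2.78 V, R_Th = R_1‖R_2 = 5.94 kΩ.
Base-emitter loop: V_Th = I_B·R_Th + V_BE + (β+1)I_B·R_E, so I_B = (2.78 − 0.7) / (5.94 + 101×0.47) = 0.039 mA.
I_C = β·I_B = 100×0.039 = 3.9 mA, and I_E = (β+1)I_B = 3.93 mA.
V_CE = V_CC − I_C·R_C − I_E·R_E = 22 − 3.9×1.2 − 3.93×0.47 = 15.5 V.
V_CE = 15.5 V > 0.2 V confirms active-region operation.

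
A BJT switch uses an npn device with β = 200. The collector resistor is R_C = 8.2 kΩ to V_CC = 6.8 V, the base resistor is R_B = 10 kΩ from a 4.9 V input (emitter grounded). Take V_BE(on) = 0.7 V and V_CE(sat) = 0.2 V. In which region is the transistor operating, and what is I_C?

Assume active: I_B = (4.9 − 0.7)/10 = 0.42 mA, giving I_C = β·I_B = 84 mA.
But then V_CE = 6.8 − 84×8.2 = -682 V < V_CE(sat) = 0.2 V — impossible in the active region.
So the transistor is saturated. With V_CE = 0.2 V, I_C = (V_CC − 0.2)/R_C = 6.6/8.2 = 0.805 mA.
Check: β·I_B = 84 mA > I_C = 0.805 mA, confirming saturation.

saturation; I_C ≈ 0.8 mA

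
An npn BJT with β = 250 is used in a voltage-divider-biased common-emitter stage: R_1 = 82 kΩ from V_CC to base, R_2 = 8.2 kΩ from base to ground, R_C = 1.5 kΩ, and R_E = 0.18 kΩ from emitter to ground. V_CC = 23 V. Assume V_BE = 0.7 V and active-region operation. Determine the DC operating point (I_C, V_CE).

Thevenize the base divider: V_Th = V_CC·R_2/(R_1+R_2) = 23×8.2/90.2 = 2.09 V, R_Th = R_1‖R_2 = 7.45 kΩ.
Base-emitter loop: V_Th = I_B·R_Th + V_BE + (β+1)I_B·R_E, so I_B = (2.09 − 0.7) / (7.45 + 251×0.18) = 0.0264 mA.
I_C = β·I_B = 250×0.0264 = 6.61 mA, and I_E = (β+1)I_B = 6.63 mA.
V_CE = V_CC − I_C·R_C − I_E·R_E = 23 − 6.61×1.5 − 6.63×0.18 = 11.9 V.
V_CE = 11.9 V > 0.2 V confirms active-region operation.

I_C ≈ 6.6 mA, V_CE ≈ 12 V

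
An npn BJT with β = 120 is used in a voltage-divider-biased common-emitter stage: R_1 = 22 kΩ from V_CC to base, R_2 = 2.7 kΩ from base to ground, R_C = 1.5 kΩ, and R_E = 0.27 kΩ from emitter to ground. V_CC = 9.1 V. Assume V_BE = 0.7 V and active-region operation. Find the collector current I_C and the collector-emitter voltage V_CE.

Thevenize the base divider: V_Th = V_CC·R_2/(R_1+R_2) = 9.1×2.7/24.7 = 0.995 V, R_Th = R_1‖R_2 = 2.4 kΩ.
Base-emitter loop: V_Th = I_B·R_Th + V_BE + (β+1)I_B·R_E, so I_B = (0.995 − 0.7) / (2.4 + 121×0.27) = 0.0084 mA.
I_C = β·I_B = 120×0.0084 = 1.01 mA, and I_E = (β+1)I_B = 1.02 mA.
V_CE = V_CC − I_C·R_C − I_E·R_E = 9.1 − 1.01×1.5 − 1.02×0.27 = 7.31 V.
V_CE = 7.31 V > 0.2 V confirms active-region operation.

I_C ≈ 1 mA, V_CE ≈ 7.3 V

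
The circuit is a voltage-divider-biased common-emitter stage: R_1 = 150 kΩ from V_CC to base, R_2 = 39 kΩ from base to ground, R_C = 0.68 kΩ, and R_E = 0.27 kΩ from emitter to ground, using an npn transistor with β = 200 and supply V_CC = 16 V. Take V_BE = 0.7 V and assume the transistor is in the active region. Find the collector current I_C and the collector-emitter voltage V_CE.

Thevenize the base divider: V_Th = V_CC·R_2/(R_1+R_2) = 16×39/189 = 3.3 V, R_Th = R_1‖R_2 = 31 kΩ.
Base-emitter loop: V_Th = I_B·R_Th + V_BE + (β+1)I_B·R_E, so I_B = (3.3 − 0.7) / (31 + 201×0.27) = 0.0305 mA.
I_C = β·I_B = 200×0.0305 = 6.11 mA, and I_E = (β+1)I_B = 6.14 mA.
V_CE = V_CC − I_C·R_C − I_E·R_E = 16 − 6.11×0.68 − 6.14×0.27 = 10.2 V.
V_CE = 10.2 V > 0.2 V confirms active-region operation.

I_C ≈ 6.1 mA, V_CE ≈ 10 V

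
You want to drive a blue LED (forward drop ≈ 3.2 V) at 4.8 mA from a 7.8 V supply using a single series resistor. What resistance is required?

The resistor drops V_S − V_D = 7.8 − 3.2 = 4.6 V at 4.8 mA.
R = 4.6 V / 4.8 mA = 0.958 kΩ.

R ≈ 0.96 kΩ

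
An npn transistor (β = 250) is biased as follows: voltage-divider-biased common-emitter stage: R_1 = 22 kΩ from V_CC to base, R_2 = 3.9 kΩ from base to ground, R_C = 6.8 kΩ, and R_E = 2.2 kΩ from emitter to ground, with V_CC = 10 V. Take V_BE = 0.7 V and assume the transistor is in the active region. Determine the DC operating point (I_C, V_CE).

Thevenize the base divider: V_Th = V_CC·R_2/(R_1+R_2) = 10×3.9/25.9 = 1.51 V, R_Th = R_1‖R_2 = 3.31 kΩ.
Base-emitter loop: V_Th = I_B·R_Th + V_BE + (β+1)I_B·R_E, so I_B = (1.51 − 0.7) / (3.31 + 251×2.2) = 0.00145 mA.
I_C = β·I_B = 250×0.00145 = 0.363 mA, and I_E = (β+1)I_B = 0.364 mA.
V_CE = V_CC − I_C·R_C − I_E·R_E = 10 − 0.363×6.8 − 0.364×2.2 = 6.73 V.
V_CE = 6.73 V > 0.2 V confirms active-region operation.

I_C ≈ 0.36 mA, V_CE ≈ 6.7 V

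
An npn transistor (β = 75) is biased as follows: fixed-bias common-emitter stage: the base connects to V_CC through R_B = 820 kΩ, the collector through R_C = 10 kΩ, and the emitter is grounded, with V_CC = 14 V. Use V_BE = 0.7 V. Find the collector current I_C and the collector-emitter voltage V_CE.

Base loop: V_CC = I_B·R_B + V_BE, so I_B = (14 − 0.7)/820 kΩ = 0.0162 mA.
In the active region I_C = β·I_B = 75 × 0.0162 = 1.22 mA.
Collector loop: V_CE = V_CC − I_C·R_C = 14 − 1.22×10 = 1.84 V.
Since V_CE = 1.84 V > V_CE(sat) ≈ 0.2 V, the transistor is in the active region as assumed.

I_C ≈ 1.2 mA, V_CE ≈ 1.8 V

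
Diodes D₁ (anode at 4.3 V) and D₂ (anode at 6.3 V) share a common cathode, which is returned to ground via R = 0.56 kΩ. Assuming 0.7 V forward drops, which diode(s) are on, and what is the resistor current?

Assume both conduct. Then node N would need to be at both 4.3−0.7 = 3.6 V and 6.3−0.7 = 5.6 V, which is impossible.
Assume only D₂ conducts: V_N = 6.3 − 0.7 = 5.6 V, so I_R = 5.6/0.56 = 10 mA.
Check D₁: its anode-to-cathode voltage is 4.3 − 5.6 = -1.3 V < 0.7 V, so it is off. The assumption is consistent.

Only D₂ conducts; I_R ≈ 10 mA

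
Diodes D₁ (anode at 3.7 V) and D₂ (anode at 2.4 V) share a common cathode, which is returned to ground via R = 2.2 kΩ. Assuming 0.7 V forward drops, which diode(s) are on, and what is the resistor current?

Assume both conduct. Then node N would need to be at both 3.7−0.7 = 3 V and 2.4−0.7 = 1.7 V, which is impossible.
Assume only D₁ conducts: V_N = 3.7 − 0.7 = 3 V, so I_R = 3/2.2 = 1.36 mA.
Check D₂: its anode-to-cathode voltage is 2.4 − 3 = -0.6 V < 0.7 V, so it is off. The assumption is consistent.

Only D₁ conducts; I_R ≈ 1.4 mA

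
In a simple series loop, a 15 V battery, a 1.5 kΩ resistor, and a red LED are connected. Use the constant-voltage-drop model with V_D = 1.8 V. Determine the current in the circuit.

KVL around the loop: 15 = V_D + I·R = 1.8 + I × 1.5 kΩ.
So I = (15 − 1.8) / 1.5 kΩ = 13.2 / 1.5 = 8.8 mA.

I ≈ 8.8 mA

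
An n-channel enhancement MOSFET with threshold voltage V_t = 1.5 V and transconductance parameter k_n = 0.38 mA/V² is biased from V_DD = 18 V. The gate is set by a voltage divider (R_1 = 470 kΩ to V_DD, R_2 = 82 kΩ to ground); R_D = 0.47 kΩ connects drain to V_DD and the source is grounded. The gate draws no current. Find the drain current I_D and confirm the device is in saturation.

V_G = V_DD·R_2/(R_1+R_2) = 18×82/552 = 2.67 V. With the source grounded, V_GS = V_G = 2.67 V.
Assume saturation: I_D = (k_n/2)(V_GS − V_t)² = (0.38/2)×(2.67 − 1.5)² = 0.19×1.17² = 0.262 mA.
V_DS = V_DD − I_D·R_D = 18 − 0.262×0.47 = 17.9 V.
Saturation requires V_DS ≥ V_GS − V_t = 1.17 V; 17.9 ≥ 1.17 ✓.

I_D ≈ 0.26 mA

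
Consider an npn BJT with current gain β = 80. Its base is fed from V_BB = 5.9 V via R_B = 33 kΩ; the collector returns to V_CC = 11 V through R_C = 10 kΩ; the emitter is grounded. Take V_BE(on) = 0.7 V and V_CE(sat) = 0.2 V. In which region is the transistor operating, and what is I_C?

saturation; I_C ≈ 1.1 mA

Assume active: I_B = (5.9 − 0.7)/33 = 0.158 mA, giving I_C = β·I_B = 12.6 mA.
But then V_CE = 11 − 12.6×10 = -115 V < V_CE(sat) = 0.2 V — impossible in the active region.
So the transistor is saturated. With V_CE = 0.2 V, I_C = (V_CC − 0.2)/R_C = 10.8/10 = 1.08 mA.
Check: β·I_B = 12.6 mA > I_C = 1.08 mA, confirming saturation.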